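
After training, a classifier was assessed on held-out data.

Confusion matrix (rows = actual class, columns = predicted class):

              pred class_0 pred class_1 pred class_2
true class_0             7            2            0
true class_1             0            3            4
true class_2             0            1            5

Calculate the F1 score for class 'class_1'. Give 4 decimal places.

Treat 'class_1' as positive and all other classes as negative.
F1 score = 2·TP/(2·TP+FP+FN).
class_1: TP=3, FP=2+1=3, FN=0+4=4 → 6/13 = 0.46154

0.4615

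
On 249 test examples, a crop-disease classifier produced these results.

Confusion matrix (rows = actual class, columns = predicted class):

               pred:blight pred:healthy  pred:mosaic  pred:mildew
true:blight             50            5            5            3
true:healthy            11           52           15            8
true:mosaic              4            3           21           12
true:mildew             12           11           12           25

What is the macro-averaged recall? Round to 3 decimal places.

0.585

Per-class recall (TP/(TP+FN)):
  blight: TP=50, FN=5+5+3=13 → 50/63 = 0.7937
  healthy: TP=52, FN=11+15+8=34 → 52/86 = 0.6047
  mosaic: TP=21, FN=4+3+12=19 → 21/40 = 0.5250
  mildew: TP=25, FN=12+11+12=35 → 25/60 = 0.4167
Macro-recall = mean = (0.7937 + 0.6047 + 0.5250 + 0.4167) / 4 = 0.585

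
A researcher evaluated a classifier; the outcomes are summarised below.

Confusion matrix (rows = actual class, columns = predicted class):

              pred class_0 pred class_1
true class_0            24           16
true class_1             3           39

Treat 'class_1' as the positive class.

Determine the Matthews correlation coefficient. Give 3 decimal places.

0.562

MCC = (TP·TN − FP·FN) / √((TP+FP)(TP+FN)(TN+FP)(TN+FN))
Numerator = 39·24 − 16·3 = 888
Denominator = √(55·42·40·27) = √2494800 = 1579.4936
MCC = 888 / 1579.4936 = 0.562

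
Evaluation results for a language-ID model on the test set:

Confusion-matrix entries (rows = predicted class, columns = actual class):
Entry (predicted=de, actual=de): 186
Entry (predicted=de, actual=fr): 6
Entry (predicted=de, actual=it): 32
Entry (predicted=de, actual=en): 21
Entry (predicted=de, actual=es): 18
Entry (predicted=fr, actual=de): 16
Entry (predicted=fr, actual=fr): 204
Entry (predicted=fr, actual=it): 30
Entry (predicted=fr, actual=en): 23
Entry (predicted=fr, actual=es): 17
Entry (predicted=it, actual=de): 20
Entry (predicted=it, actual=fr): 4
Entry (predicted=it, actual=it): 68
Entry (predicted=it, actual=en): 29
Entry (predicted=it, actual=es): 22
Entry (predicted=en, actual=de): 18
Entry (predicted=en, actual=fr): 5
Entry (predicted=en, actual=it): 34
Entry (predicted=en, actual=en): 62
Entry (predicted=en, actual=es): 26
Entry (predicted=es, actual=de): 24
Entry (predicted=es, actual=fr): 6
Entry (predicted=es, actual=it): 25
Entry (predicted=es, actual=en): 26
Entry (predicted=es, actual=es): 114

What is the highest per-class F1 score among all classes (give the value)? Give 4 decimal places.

0.7922

Per-class F1 score (2·TP/(2·TP+FP+FN)):
  de: TP=186, FP=6+32+21+18=77, FN=16+20+18+24=78 → 372/527 = 0.70588
  fr: TP=204, FP=16+30+23+17=86, FN=6+4+5+6=21 → 408/515 = 0.79223
  it: TP=68, FP=20+4+29+22=75, FN=32+30+34+25=121 → 136/332 = 0.40964
  en: TP=62, FP=18+5+34+26=83, FN=21+23+29+26=99 → 124/306 = 0.40523
  es: TP=114, FP=24+6+25+26=81, FN=18+17+22+26=83 → 228/392 = 0.58163
Highest is class 'fr' with F1 score = 0.7922.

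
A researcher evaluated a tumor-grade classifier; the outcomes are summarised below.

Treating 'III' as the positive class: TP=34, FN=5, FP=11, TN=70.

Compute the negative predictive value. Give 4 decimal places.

NPV = TN/(TN+FN) = 70/(70+5) = 0.9333

0.9333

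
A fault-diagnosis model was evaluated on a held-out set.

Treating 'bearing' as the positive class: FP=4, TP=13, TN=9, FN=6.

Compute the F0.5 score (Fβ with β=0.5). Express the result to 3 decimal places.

0.747

Fβ = (1+β²)·TP / ((1+β²)·TP + β²·FN + FP), with β²=1/4
= 1.25·13 / (1.25·13 + 0.25·6 + 4) = 0.747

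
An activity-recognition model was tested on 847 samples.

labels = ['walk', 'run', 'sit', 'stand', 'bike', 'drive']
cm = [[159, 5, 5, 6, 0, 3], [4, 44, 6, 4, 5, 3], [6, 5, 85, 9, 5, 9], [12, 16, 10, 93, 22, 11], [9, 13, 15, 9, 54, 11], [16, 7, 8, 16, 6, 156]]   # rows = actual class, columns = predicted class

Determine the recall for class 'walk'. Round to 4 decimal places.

0.8933

One-vs-rest for 'walk': TP = diagonal; FP = other classes predicted 'walk'; FN = 'walk' predicted as other.
recall = TP/(TP+FN).
walk: TP=159, FN=5+5+6+0+3=19 → 159/178 = 0.89326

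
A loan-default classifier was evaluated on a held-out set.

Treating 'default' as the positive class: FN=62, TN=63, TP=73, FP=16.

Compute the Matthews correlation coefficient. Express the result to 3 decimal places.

MCC = (TP·TN − FP·FN) / √((TP+FP)(TP+FN)(TN+FP)(TN+FN))
Numerator = 73·63 − 16·62 = 3607
Denominator = √(89·135·79·125) = √118648125 = 10892.5720
MCC = 3607 / 10892.5720 = 0.331

0.331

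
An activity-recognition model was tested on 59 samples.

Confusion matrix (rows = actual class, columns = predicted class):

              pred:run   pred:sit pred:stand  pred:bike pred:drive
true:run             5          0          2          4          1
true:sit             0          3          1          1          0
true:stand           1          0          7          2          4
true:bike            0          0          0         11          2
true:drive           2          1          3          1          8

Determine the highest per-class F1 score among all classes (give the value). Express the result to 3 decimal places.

0.688

Per-class F1 score (2·TP/(2·TP+FP+FN)):
  run: TP=5, FP=0+1+0+2=3, FN=0+2+4+1=7 → 10/20 = 0.5000
  sit: TP=3, FP=0+0+0+1=1, FN=0+1+1+0=2 → 6/9 = 0.6667
  stand: TP=7, FP=2+1+0+3=6, FN=1+0+2+4=7 → 14/27 = 0.5185
  bike: TP=11, FP=4+1+2+1=8, FN=0+0+0+2=2 → 22/32 = 0.6875
  drive: TP=8, FP=1+0+4+2=7, FN=2+1+3+1=7 → 16/30 = 0.5333
Highest is class 'bike' with F1 score = 0.688.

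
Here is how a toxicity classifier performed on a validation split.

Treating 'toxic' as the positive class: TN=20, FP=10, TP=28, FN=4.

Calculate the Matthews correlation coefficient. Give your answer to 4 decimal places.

0.5557

MCC = (TP·TN − FP·FN) / √((TP+FP)(TP+FN)(TN+FP)(TN+FN))
Numerator = 28·20 − 10·4 = 520
Denominator = √(38·32·30·24) = √875520 = 935.6923
MCC = 520 / 935.6923 = 0.5557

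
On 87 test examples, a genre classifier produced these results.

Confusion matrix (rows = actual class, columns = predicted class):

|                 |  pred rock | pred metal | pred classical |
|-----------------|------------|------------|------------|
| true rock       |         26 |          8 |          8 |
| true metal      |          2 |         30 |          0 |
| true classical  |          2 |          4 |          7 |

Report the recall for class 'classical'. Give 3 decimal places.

0.538

recall = TP/(TP+FN).
classical: TP=7, FN=2+4=6 → 7/13 = 0.5385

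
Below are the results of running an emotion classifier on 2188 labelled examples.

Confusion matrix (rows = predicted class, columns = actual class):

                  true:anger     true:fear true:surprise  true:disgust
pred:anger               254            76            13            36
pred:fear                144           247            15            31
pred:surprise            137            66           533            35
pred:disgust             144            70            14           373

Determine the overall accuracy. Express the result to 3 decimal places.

Accuracy = trace / total = (254+247+533+373=1407) / 2188 = 1407/2188 = 0.643

0.643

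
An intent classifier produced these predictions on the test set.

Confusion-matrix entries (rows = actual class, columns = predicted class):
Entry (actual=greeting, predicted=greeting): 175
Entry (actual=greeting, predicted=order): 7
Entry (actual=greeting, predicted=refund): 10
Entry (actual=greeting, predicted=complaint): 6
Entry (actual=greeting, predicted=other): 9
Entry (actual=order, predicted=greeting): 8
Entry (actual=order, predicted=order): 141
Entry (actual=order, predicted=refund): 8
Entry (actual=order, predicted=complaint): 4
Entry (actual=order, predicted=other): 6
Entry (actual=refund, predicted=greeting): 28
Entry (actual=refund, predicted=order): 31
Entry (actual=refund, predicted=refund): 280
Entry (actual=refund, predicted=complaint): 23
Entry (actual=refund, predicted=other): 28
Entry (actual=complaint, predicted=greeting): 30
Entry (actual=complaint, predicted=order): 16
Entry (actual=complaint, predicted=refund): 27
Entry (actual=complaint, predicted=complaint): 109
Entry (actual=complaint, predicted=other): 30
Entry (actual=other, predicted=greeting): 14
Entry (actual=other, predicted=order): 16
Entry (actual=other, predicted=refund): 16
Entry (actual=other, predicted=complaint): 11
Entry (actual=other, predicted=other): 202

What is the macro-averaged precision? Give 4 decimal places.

Per-class precision (TP/(TP+FP)):
  greeting: TP=175, FP=8+28+30+14=80 → 175/255 = 0.68627
  order: TP=141, FP=7+31+16+16=70 → 141/211 = 0.66825
  refund: TP=280, FP=10+8+27+16=61 → 280/341 = 0.82111
  complaint: TP=109, FP=6+4+23+11=44 → 109/153 = 0.71242
  other: TP=202, FP=9+6+28+30=73 → 202/275 = 0.73455
Macro-precision = mean = (0.68627 + 0.66825 + 0.82111 + 0.71242 + 0.73455) / 5 = 0.7245

0.7245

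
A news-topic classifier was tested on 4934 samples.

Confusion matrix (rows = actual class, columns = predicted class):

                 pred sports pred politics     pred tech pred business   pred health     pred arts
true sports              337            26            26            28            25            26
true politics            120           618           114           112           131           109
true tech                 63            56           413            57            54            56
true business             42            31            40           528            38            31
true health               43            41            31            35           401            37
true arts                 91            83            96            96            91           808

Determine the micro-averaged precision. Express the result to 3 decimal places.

0.629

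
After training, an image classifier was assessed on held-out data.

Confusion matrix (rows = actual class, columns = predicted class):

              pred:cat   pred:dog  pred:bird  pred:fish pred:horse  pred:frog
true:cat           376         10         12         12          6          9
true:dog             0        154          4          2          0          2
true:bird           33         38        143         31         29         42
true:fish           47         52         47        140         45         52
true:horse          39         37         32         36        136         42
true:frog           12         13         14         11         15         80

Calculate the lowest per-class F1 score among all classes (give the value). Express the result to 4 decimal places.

0.4301

Per-class F1 score (2·TP/(2·TP+FP+FN)):
  cat: TP=376, FP=0+33+47+39+12=131, FN=10+12+12+6+9=49 → 752/932 = 0.80687
  dog: TP=154, FP=10+38+52+37+13=150, FN=0+4+2+0+2=8 → 308/466 = 0.66094
  bird: TP=143, FP=12+4+47+32+14=109, FN=33+38+31+29+42=173 → 286/568 = 0.50352
  fish: TP=140, FP=12+2+31+36+11=92, FN=47+52+47+45+52=243 → 280/615 = 0.45528
  horse: TP=136, FP=6+0+29+45+15=95, FN=39+37+32+36+42=186 → 272/553 = 0.49186
  frog: TP=80, FP=9+2+42+52+42=147, FN=12+13+14+11+15=65 → 160/372 = 0.43011
Lowest is class 'frog' with F1 score = 0.4301.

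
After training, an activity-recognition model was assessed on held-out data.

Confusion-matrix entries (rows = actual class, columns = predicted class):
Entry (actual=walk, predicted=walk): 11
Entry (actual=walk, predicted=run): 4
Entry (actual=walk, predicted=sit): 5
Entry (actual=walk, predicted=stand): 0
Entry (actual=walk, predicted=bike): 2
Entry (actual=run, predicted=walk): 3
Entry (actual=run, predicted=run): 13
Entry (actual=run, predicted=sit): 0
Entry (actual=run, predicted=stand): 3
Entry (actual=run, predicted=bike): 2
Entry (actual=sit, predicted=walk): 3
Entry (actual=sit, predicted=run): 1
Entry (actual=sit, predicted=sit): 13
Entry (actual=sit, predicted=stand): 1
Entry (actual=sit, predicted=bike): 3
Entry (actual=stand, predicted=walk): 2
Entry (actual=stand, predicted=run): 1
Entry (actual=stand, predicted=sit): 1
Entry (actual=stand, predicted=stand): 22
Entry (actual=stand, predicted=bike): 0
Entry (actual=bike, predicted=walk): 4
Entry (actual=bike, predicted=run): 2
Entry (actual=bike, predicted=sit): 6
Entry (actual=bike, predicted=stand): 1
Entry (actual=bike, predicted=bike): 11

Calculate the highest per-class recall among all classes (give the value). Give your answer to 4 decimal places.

0.8462

Per-class recall (TP/(TP+FN)):
  walk: TP=11, FN=4+5+0+2=11 → 11/22 = 0.50000
  run: TP=13, FN=3+0+3+2=8 → 13/21 = 0.61905
  sit: TP=13, FN=3+1+1+3=8 → 13/21 = 0.61905
  stand: TP=22, FN=2+1+1+0=4 → 22/26 = 0.84615
  bike: TP=11, FN=4+2+6+1=13 → 11/24 = 0.45833
Highest is class 'stand' with recall = 0.8462.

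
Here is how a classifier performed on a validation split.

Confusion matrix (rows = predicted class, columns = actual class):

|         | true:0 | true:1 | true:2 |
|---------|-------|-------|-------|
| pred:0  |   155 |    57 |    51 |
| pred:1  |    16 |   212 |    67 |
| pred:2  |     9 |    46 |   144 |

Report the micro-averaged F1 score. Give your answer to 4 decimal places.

Micro-averaging pools counts across classes: ΣTP=511, ΣFP=246, ΣFN=246.
Micro-F1 score = 2·TP/(2·TP+FP+FN) on pooled counts = 0.6750 (equals overall accuracy in single-label multiclass).

0.6750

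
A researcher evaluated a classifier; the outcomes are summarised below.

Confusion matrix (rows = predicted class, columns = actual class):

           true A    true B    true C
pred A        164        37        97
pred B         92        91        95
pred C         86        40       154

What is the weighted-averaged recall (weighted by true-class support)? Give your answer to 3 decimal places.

0.478

Per-class recall (TP/(TP+FN)):
  A: TP=164, FN=92+86=178 → 164/342 = 0.4795
  B: TP=91, FN=37+40=77 → 91/168 = 0.5417
  C: TP=154, FN=97+95=192 → 154/346 = 0.4451
Weighted-recall = Σ (supportᵢ/N)·recallᵢ with N=856: (342/856)·0.4795 + (168/856)·0.5417 + (346/856)·0.4451 = 0.478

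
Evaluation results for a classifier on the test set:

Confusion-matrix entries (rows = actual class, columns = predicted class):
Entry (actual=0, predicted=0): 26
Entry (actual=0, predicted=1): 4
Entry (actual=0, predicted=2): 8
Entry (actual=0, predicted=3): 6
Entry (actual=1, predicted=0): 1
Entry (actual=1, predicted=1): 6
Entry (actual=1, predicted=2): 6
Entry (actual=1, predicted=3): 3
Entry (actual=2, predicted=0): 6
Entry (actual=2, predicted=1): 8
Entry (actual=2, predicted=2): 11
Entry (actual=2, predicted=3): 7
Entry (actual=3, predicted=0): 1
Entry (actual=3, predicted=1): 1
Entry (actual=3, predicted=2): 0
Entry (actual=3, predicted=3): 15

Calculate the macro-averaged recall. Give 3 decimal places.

Per-class recall (TP/(TP+FN)):
  0: TP=26, FN=4+8+6=18 → 26/44 = 0.5909
  1: TP=6, FN=1+6+3=10 → 6/16 = 0.3750
  2: TP=11, FN=6+8+7=21 → 11/32 = 0.3438
  3: TP=15, FN=1+1+0=2 → 15/17 = 0.8824
Macro-recall = mean = (0.5909 + 0.3750 + 0.3438 + 0.8824) / 4 = 0.548

0.548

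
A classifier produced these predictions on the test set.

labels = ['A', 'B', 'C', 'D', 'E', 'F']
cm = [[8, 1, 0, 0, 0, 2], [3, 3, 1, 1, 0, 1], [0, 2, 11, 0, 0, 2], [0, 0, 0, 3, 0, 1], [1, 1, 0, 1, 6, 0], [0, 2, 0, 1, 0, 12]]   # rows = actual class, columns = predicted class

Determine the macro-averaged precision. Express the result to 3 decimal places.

Per-class precision (TP/(TP+FP)):
  A: TP=8, FP=3+0+0+1+0=4 → 8/12 = 0.6667
  B: TP=3, FP=1+2+0+1+2=6 → 3/9 = 0.3333
  C: TP=11, FP=0+1+0+0+0=1 → 11/12 = 0.9167
  D: TP=3, FP=0+1+0+1+1=3 → 3/6 = 0.5000
  E: TP=6, FP=0+0+0+0+0=0 → 6/6 = 1.0000
  F: TP=12, FP=2+1+2+1+0=6 → 12/18 = 0.6667
Macro-precision = mean = (0.6667 + 0.3333 + 0.9167 + 0.5000 + 1.0000 + 0.6667) / 6 = 0.681

0.681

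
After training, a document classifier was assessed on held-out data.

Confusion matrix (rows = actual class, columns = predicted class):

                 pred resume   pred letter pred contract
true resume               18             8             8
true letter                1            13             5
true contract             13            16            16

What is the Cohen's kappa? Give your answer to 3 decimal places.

0.232

Observed agreement pₒ = trace/N = 47/98 = 0.4796
Expected agreement pₑ = Σ (rowᵢ·colᵢ)/N² = (34·32 + 19·37 + 45·29)/98² = 0.3224
κ = (pₒ − pₑ)/(1 − pₑ) = (0.4796 − 0.3224)/(1 − 0.3224) = 0.232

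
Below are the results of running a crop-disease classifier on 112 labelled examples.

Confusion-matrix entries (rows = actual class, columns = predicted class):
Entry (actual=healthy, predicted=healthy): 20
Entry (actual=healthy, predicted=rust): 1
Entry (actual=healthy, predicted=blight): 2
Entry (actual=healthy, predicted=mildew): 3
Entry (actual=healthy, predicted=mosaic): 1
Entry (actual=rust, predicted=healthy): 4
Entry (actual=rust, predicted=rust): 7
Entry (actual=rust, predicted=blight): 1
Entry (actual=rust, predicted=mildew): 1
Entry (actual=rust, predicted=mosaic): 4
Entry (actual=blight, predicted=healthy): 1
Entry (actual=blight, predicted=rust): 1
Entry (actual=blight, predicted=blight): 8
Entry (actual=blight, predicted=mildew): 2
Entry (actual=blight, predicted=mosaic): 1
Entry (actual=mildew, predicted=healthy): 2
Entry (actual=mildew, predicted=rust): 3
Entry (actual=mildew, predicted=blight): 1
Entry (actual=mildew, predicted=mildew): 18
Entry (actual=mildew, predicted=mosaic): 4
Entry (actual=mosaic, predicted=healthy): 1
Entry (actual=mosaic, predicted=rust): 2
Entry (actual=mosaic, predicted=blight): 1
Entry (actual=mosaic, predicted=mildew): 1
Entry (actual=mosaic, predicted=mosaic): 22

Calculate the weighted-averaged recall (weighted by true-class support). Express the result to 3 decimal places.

0.670

Per-class recall (TP/(TP+FN)):
  healthy: TP=20, FN=1+2+3+1=7 → 20/27 = 0.7407
  rust: TP=7, FN=4+1+1+4=10 → 7/17 = 0.4118
  blight: TP=8, FN=1+1+2+1=5 → 8/13 = 0.6154
  mildew: TP=18, FN=2+3+1+4=10 → 18/28 = 0.6429
  mosaic: TP=22, FN=1+2+1+1=5 → 22/27 = 0.8148
Weighted-recall = Σ (supportᵢ/N)·recallᵢ with N=112: (27/112)·0.7407 + (17/112)·0.4118 + (13/112)·0.6154 + (28/112)·0.6429 + (27/112)·0.8148 = 0.670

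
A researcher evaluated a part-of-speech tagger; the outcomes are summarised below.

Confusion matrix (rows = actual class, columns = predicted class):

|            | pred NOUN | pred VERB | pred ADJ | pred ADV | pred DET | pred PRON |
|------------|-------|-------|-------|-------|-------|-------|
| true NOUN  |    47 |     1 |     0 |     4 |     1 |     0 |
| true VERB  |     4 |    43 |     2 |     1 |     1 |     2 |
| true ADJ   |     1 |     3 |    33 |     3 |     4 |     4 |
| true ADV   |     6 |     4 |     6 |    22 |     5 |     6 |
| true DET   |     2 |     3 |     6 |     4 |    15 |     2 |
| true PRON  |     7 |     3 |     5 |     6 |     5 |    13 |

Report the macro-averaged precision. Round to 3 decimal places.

Per-class precision (TP/(TP+FP)):
  NOUN: TP=47, FP=4+1+6+2+7=20 → 47/67 = 0.7015
  VERB: TP=43, FP=1+3+4+3+3=14 → 43/57 = 0.7544
  ADJ: TP=33, FP=0+2+6+6+5=19 → 33/52 = 0.6346
  ADV: TP=22, FP=4+1+3+4+6=18 → 22/40 = 0.5500
  DET: TP=15, FP=1+1+4+5+5=16 → 15/31 = 0.4839
  PRON: TP=13, FP=0+2+4+6+2=14 → 13/27 = 0.4815
Macro-precision = mean = (0.7015 + 0.7544 + 0.6346 + 0.5500 + 0.4839 + 0.4815) / 6 = 0.601

0.601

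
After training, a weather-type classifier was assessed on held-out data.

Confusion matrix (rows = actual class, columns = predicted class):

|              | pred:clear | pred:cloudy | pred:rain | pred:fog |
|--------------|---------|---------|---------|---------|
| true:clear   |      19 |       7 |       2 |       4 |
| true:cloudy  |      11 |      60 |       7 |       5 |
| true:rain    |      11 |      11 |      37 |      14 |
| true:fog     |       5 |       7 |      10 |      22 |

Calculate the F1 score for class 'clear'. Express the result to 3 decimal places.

0.487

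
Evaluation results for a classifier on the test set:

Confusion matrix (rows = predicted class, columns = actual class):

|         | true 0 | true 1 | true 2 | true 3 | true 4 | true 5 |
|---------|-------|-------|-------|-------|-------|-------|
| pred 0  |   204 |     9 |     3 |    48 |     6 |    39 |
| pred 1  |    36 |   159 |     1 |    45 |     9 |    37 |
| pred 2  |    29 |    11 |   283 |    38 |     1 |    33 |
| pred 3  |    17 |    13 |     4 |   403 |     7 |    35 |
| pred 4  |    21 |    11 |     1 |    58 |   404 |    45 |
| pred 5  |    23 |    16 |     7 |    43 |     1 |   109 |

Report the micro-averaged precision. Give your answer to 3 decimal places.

0.707

Micro-averaging pools counts across classes: ΣTP=1562, ΣFP=647, ΣFN=647.
Micro-precision = TP/(TP+FP) on pooled counts = 0.707 (equals overall accuracy in single-label multiclass).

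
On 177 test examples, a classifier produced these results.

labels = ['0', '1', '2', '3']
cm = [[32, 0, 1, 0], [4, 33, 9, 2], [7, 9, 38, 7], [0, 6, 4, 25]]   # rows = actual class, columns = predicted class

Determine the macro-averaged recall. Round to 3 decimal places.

0.749

Per-class recall (TP/(TP+FN)):
  0: TP=32, FN=0+1+0=1 → 32/33 = 0.9697
  1: TP=33, FN=4+9+2=15 → 33/48 = 0.6875
  2: TP=38, FN=7+9+7=23 → 38/61 = 0.6230
  3: TP=25, FN=0+6+4=10 → 25/35 = 0.7143
Macro-recall = mean = (0.9697 + 0.6875 + 0.6230 + 0.7143) / 4 = 0.749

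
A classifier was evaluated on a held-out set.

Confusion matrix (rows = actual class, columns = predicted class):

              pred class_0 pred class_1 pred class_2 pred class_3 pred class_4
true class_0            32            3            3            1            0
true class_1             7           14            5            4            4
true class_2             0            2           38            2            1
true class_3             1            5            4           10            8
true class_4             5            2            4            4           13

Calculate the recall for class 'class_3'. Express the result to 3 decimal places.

Take TP from the diagonal, FP from the rest of the 'class_3' prediction marginal, FN from the rest of the 'class_3' actual marginal.
recall = TP/(TP+FN).
class_3: TP=10, FN=1+5+4+8=18 → 10/28 = 0.3571

0.357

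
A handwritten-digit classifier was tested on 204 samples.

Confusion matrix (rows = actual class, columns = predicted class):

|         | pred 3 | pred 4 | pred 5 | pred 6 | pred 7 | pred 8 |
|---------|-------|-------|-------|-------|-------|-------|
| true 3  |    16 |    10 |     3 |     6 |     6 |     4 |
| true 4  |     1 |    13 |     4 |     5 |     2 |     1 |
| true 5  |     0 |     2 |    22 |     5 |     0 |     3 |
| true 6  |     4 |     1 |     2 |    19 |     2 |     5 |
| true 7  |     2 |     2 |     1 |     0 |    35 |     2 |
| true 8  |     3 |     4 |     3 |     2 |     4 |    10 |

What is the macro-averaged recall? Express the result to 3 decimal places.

0.556

Per-class recall (TP/(TP+FN)):
  3: TP=16, FN=10+3+6+6+4=29 → 16/45 = 0.3556
  4: TP=13, FN=1+4+5+2+1=13 → 13/26 = 0.5000
  5: TP=22, FN=0+2+5+0+3=10 → 22/32 = 0.6875
  6: TP=19, FN=4+1+2+2+5=14 → 19/33 = 0.5758
  7: TP=35, FN=2+2+1+0+2=7 → 35/42 = 0.8333
  8: TP=10, FN=3+4+3+2+4=16 → 10/26 = 0.3846
Macro-recall = mean = (0.3556 + 0.5000 + 0.6875 + 0.5758 + 0.8333 + 0.3846) / 6 = 0.556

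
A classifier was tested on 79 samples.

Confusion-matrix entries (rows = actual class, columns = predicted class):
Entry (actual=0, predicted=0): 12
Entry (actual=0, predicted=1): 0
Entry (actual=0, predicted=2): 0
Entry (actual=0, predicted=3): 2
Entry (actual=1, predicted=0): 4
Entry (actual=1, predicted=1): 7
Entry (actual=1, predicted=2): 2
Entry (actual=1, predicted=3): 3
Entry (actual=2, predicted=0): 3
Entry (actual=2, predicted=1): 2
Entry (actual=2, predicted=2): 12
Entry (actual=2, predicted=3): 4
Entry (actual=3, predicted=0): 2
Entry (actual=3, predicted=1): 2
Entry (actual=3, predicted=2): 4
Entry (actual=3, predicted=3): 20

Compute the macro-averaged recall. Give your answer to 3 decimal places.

0.645

Per-class recall (TP/(TP+FN)):
  0: TP=12, FN=0+0+2=2 → 12/14 = 0.8571
  1: TP=7, FN=4+2+3=9 → 7/16 = 0.4375
  2: TP=12, FN=3+2+4=9 → 12/21 = 0.5714
  3: TP=20, FN=2+2+4=8 → 20/28 = 0.7143
Macro-recall = mean = (0.8571 + 0.4375 + 0.5714 + 0.7143) / 4 = 0.645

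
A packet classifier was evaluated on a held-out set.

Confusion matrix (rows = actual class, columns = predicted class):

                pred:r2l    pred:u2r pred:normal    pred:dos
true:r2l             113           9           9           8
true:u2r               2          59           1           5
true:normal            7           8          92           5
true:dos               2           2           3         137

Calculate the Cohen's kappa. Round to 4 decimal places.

Observed agreement pₒ = trace/N = 401/462 = 0.86797
Expected agreement pₑ = Σ (rowᵢ·colᵢ)/N² = (139·124 + 67·78 + 112·105 + 144·155)/462² = 0.26490
κ = (pₒ − pₑ)/(1 − pₑ) = (0.86797 − 0.26490)/(1 − 0.26490) = 0.8204

0.8204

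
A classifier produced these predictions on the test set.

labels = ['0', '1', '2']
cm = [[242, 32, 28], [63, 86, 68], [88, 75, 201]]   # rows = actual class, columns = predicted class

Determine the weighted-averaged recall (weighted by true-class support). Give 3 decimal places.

0.599

Per-class recall (TP/(TP+FN)):
  0: TP=242, FN=32+28=60 → 242/302 = 0.8013
  1: TP=86, FN=63+68=131 → 86/217 = 0.3963
  2: TP=201, FN=88+75=163 → 201/364 = 0.5522
Weighted-recall = Σ (supportᵢ/N)·recallᵢ with N=883: (302/883)·0.8013 + (217/883)·0.3963 + (364/883)·0.5522 = 0.599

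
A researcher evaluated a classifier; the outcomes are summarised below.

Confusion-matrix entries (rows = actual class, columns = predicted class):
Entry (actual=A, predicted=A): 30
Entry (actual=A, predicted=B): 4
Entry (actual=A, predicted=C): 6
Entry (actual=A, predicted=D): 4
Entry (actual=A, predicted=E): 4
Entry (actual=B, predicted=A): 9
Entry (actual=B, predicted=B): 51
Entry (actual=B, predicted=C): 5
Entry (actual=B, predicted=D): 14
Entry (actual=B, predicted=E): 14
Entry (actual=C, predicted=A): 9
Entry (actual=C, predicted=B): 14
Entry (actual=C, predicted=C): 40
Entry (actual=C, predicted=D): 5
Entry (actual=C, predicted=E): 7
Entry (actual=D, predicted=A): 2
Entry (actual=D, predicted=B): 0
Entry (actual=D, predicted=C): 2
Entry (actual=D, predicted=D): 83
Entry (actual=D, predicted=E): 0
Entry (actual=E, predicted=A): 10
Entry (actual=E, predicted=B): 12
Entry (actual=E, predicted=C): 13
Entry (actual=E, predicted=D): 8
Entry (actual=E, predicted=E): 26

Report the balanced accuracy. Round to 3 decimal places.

0.608

Balanced accuracy = mean of per-class recall.
  A: recall = 30/48 = 0.6250
  B: recall = 51/93 = 0.5484
  C: recall = 40/75 = 0.5333
  D: recall = 83/87 = 0.9540
  E: recall = 26/69 = 0.3768
Mean = (0.6250 + 0.5484 + 0.5333 + 0.9540 + 0.3768) / 5 = 0.608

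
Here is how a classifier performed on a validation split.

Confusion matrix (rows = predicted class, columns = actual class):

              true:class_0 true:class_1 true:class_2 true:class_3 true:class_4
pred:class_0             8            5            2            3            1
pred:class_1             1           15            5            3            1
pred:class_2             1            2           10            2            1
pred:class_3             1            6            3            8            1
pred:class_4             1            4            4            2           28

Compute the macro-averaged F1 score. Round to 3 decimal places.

Per-class F1 score (2·TP/(2·TP+FP+FN)):
  class_0: TP=8, FP=5+2+3+1=11, FN=1+1+1+1=4 → 16/31 = 0.5161
  class_1: TP=15, FP=1+5+3+1=10, FN=5+2+6+4=17 → 30/57 = 0.5263
  class_2: TP=10, FP=1+2+2+1=6, FN=2+5+3+4=14 → 20/40 = 0.5000
  class_3: TP=8, FP=1+6+3+1=11, FN=3+3+2+2=10 → 16/37 = 0.4324
  class_4: TP=28, FP=1+4+4+2=11, FN=1+1+1+1=4 → 56/71 = 0.7887
Macro-F1 score = mean = (0.5161 + 0.5263 + 0.5000 + 0.4324 + 0.7887) / 5 = 0.553

0.553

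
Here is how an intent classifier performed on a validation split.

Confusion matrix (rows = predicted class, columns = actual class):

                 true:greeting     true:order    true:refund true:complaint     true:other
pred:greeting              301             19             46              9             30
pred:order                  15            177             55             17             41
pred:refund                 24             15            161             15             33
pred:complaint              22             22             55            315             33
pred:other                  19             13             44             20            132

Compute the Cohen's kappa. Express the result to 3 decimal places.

0.578

Observed agreement pₒ = trace/N = 1086/1633 = 0.6650
Expected agreement pₑ = Σ (rowᵢ·colᵢ)/N² = (381·405 + 246·305 + 361·248 + 376·447 + 269·228)/1633² = 0.2056
κ = (pₒ − pₑ)/(1 − pₑ) = (0.6650 − 0.2056)/(1 − 0.2056) = 0.578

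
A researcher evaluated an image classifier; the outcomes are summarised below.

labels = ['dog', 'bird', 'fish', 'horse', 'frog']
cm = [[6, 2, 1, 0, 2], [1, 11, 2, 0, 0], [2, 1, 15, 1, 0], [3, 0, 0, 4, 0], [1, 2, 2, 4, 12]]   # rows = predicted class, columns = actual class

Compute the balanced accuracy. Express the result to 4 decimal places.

Balanced accuracy = mean of per-class recall.
  dog: recall = 6/13 = 0.46154
  bird: recall = 11/16 = 0.68750
  fish: recall = 15/20 = 0.75000
  horse: recall = 4/9 = 0.44444
  frog: recall = 12/14 = 0.85714
Mean = (0.46154 + 0.68750 + 0.75000 + 0.44444 + 0.85714) / 5 = 0.6401

0.6401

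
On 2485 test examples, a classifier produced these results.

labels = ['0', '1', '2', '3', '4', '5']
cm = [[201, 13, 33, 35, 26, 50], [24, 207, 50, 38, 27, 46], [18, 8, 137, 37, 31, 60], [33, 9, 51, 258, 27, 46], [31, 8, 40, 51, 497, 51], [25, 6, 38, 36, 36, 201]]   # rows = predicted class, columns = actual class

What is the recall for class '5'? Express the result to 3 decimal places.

Treat '5' as positive and all other classes as negative.
recall = TP/(TP+FN).
5: TP=201, FN=50+46+60+46+51=253 → 201/454 = 0.4427

0.443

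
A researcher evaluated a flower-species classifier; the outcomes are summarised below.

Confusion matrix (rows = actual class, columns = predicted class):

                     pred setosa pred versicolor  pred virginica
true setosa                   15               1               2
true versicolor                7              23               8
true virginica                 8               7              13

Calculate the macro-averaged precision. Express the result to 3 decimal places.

Per-class precision (TP/(TP+FP)):
  setosa: TP=15, FP=7+8=15 → 15/30 = 0.5000
  versicolor: TP=23, FP=1+7=8 → 23/31 = 0.7419
  virginica: TP=13, FP=2+8=10 → 13/23 = 0.5652
Macro-precision = mean = (0.5000 + 0.7419 + 0.5652) / 3 = 0.602

0.602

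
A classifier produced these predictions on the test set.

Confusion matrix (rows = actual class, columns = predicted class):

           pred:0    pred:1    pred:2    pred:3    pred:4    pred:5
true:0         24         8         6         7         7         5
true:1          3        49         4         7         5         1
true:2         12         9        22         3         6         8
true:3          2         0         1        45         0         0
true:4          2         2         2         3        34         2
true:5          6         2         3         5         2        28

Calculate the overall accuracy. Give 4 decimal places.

Accuracy = trace / total = (24+49+22+45+34+28=202) / 325 = 202/325 = 0.6215

0.6215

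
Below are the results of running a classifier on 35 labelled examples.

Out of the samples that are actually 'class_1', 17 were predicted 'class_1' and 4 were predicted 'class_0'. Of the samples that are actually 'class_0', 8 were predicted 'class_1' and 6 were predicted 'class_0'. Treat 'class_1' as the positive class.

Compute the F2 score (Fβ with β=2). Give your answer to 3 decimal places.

Fβ = (1+β²)·TP / ((1+β²)·TP + β²·FN + FP), with β²=4
= 5·17 / (5·17 + 4·4 + 8) = 0.780

0.780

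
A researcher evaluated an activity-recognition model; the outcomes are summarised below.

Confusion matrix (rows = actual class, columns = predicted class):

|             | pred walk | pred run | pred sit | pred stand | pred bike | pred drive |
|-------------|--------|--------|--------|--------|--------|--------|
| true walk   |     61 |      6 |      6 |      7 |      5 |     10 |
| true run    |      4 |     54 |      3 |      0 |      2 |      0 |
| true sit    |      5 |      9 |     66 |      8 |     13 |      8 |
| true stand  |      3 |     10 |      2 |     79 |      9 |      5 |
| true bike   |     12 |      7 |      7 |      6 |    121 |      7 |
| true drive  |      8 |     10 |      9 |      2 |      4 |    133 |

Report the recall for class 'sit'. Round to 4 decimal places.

0.6055

recall = TP/(TP+FN).
sit: TP=66, FN=5+9+8+13+8=43 → 66/109 = 0.60550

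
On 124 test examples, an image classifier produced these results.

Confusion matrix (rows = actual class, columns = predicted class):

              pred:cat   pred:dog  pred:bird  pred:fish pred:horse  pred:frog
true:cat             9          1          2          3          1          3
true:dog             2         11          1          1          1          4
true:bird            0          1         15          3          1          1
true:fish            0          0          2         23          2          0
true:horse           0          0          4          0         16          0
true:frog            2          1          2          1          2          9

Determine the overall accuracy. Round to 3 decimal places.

0.669

Accuracy = trace / total = (9+11+15+23+16+9=83) / 124 = 83/124 = 0.669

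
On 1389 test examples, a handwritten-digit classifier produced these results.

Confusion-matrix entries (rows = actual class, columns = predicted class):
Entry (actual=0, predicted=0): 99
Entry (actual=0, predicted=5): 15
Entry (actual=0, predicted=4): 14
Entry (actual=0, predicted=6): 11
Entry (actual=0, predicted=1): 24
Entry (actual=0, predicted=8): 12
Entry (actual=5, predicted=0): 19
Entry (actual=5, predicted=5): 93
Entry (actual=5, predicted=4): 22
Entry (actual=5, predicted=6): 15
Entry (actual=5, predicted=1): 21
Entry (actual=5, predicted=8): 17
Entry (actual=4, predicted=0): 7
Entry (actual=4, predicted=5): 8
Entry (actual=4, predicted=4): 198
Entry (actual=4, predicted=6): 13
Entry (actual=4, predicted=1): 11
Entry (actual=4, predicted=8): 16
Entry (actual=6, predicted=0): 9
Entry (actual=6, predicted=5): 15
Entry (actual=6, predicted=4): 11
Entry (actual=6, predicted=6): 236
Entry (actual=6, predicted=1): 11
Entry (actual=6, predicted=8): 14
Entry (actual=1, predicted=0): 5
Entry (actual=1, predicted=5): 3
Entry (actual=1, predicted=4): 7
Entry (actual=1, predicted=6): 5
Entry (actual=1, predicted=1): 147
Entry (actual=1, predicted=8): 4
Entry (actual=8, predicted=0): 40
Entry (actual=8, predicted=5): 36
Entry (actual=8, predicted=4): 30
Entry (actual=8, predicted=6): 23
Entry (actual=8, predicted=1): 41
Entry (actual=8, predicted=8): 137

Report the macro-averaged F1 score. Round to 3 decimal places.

Per-class F1 score (2·TP/(2·TP+FP+FN)):
  0: TP=99, FP=19+7+9+5+40=80, FN=15+14+11+24+12=76 → 198/354 = 0.5593
  5: TP=93, FP=15+8+15+3+36=77, FN=19+22+15+21+17=94 → 186/357 = 0.5210
  4: TP=198, FP=14+22+11+7+30=84, FN=7+8+13+11+16=55 → 396/535 = 0.7402
  6: TP=236, FP=11+15+13+5+23=67, FN=9+15+11+11+14=60 → 472/599 = 0.7880
  1: TP=147, FP=24+21+11+11+41=108, FN=5+3+7+5+4=24 → 294/426 = 0.6901
  8: TP=137, FP=12+17+16+14+4=63, FN=40+36+30+23+41=170 → 274/507 = 0.5404
Macro-F1 score = mean = (0.5593 + 0.5210 + 0.7402 + 0.7880 + 0.6901 + 0.5404) / 6 = 0.640

0.640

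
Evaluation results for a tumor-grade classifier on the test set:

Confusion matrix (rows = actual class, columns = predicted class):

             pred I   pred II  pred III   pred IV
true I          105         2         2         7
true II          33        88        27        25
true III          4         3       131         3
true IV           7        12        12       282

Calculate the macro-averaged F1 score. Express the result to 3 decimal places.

0.789

Per-class F1 score (2·TP/(2·TP+FP+FN)):
  I: TP=105, FP=33+4+7=44, FN=2+2+7=11 → 210/265 = 0.7925
  II: TP=88, FP=2+3+12=17, FN=33+27+25=85 → 176/278 = 0.6331
  III: TP=131, FP=2+27+12=41, FN=4+3+3=10 → 262/313 = 0.8371
  IV: TP=282, FP=7+25+3=35, FN=7+12+12=31 → 564/630 = 0.8952
Macro-F1 score = mean = (0.7925 + 0.6331 + 0.8371 + 0.8952) / 4 = 0.789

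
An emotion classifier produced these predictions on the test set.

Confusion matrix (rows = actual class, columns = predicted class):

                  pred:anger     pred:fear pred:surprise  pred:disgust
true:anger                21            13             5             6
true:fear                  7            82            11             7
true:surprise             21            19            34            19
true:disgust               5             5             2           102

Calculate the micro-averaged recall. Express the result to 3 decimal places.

0.666

Micro-averaging pools counts across classes: ΣTP=239, ΣFP=120, ΣFN=120.
Micro-recall = TP/(TP+FN) on pooled counts = 0.666 (equals overall accuracy in single-label multiclass).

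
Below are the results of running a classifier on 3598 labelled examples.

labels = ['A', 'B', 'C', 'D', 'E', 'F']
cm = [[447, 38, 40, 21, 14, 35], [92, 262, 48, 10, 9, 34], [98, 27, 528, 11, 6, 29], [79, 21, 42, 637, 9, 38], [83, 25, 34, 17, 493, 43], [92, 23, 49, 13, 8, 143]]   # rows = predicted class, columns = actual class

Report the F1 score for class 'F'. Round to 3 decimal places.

0.440

Take TP from the diagonal, FP from the rest of the 'F' prediction marginal, FN from the rest of the 'F' actual marginal.
F1 score = 2·TP/(2·TP+FP+FN).
F: TP=143, FP=92+23+49+13+8=185, FN=35+34+29+38+43=179 → 286/650 = 0.4400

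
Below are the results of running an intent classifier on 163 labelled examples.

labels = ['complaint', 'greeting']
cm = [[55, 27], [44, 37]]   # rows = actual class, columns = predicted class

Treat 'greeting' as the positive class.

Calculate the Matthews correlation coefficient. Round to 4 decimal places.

0.1306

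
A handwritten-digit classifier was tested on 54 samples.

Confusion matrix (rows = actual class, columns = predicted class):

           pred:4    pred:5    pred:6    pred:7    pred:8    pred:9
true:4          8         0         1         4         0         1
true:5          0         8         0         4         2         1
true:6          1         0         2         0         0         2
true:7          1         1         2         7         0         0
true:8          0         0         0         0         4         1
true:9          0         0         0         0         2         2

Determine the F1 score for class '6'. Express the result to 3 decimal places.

Take TP from the diagonal, FP from the rest of the '6' prediction marginal, FN from the rest of the '6' actual marginal.
F1 score = 2·TP/(2·TP+FP+FN).
6: TP=2, FP=1+0+2+0+0=3, FN=1+0+0+0+2=3 → 4/10 = 0.4000

0.400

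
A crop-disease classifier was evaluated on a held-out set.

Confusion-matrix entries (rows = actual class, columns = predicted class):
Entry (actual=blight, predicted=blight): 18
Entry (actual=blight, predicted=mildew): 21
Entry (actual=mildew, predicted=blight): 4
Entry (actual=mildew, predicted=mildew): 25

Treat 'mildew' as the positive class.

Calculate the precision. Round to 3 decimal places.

Precision = TP/(TP+FP) = 25/(25+21) = 25/46 = 0.543

0.543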